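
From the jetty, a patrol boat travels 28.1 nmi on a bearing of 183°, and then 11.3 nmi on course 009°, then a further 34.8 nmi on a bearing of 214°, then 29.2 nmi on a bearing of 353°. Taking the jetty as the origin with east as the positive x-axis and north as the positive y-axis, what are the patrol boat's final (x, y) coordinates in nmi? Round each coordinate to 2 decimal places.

(-22.72, -16.77)

Leg 1 (183°, 28.1 nmi): east 28.1 sin 183° = -1.47, north 28.1 cos 183° = -28.06
Leg 2 (009°, 11.3 nmi): east 11.3 sin 9° = 1.77, north 11.3 cos 9° = 11.16
Leg 3 (214°, 34.8 nmi): east 34.8 sin 214° = -19.46, north 34.8 cos 214° = -28.85
Leg 4 (353°, 29.2 nmi): east 29.2 sin 353° = -3.56, north 29.2 cos 353° = 28.98
Summing: -22.72 nmi east, -16.77 nmi north → (-22.72, -16.77).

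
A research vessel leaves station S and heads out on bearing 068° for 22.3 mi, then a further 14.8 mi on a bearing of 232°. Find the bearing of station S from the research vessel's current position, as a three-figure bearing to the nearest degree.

Leg 1 (068°, 22.3 mi): east 22.3 sin 68° = 20.68, north 22.3 cos 68° = 8.35
Leg 2 (232°, 14.8 mi): east 14.8 sin 232° = -11.66, north 14.8 cos 232° = -9.11
Net displacement: 9.01 east, -0.76 north. Direction back to start is (-9.01, 0.76): bearing = atan2(-9.01, 0.76) mod 360° = 274.81° ≈ 275°.

275°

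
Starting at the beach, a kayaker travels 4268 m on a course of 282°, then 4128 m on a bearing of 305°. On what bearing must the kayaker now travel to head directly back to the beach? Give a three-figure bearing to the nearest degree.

Leg 1 (282°, 4268 m): east 4268 sin 282° = -4174.73, north 4268 cos 282° = 887.37
Leg 2 (305°, 4128 m): east 4128 sin 305° = -3381.46, north 4128 cos 305° = 2367.72
Net displacement: -7556.19 east, 3255.09 north. Direction back to start is (7556.19, -3255.09): bearing = atan2(7556.19, -3255.09) mod 360° = 113.31° ≈ 113°.

113°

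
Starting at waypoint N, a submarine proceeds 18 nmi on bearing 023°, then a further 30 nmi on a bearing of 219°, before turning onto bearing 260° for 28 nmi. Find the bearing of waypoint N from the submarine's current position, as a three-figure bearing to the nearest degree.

074°

Leg 1 (023°, 18 nmi): east 18 sin 23° = 7.03, north 18 cos 23° = 16.57
Leg 2 (219°, 30 nmi): east 30 sin 219° = -18.88, north 30 cos 219° = -23.31
Leg 3 (260°, 28 nmi): east 28 sin 260° = -27.57, north 28 cos 260° = -4.86
Net displacement: -39.42 east, -11.61 north. Direction back to start is (39.42, 11.61): bearing = atan2(39.42, 11.61) mod 360° = 73.59° ≈ 074°.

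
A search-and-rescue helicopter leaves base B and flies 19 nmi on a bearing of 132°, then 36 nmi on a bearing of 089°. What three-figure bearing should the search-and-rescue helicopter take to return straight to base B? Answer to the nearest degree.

Leg 1 (132°, 19 nmi): east 19 sin 132° = 14.12, north 19 cos 132° = -12.71
Leg 2 (089°, 36 nmi): east 36 sin 89° = 35.99, north 36 cos 89° = 0.63
Net displacement: 50.11 east, -12.09 north. Direction back to start is (-50.11, 12.09): bearing = atan2(-50.11, 12.09) mod 360° = 283.56° ≈ 284°.

284°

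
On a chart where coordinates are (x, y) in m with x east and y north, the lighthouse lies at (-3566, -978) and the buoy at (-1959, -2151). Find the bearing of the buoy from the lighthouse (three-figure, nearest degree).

126°

Δeast = -1959 − -3566 = 1607.00; Δnorth = -2151 − -978 = -1173.00.
Bearing = atan2(Δeast, Δnorth) mod 360° = 126.13° ≈ 126°.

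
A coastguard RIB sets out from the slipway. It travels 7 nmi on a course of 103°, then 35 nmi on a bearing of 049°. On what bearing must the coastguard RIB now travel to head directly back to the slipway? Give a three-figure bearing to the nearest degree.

237°

Leg 1 (103°, 7 nmi): east 7 sin 103° = 6.82, north 7 cos 103° = -1.57
Leg 2 (049°, 35 nmi): east 35 sin 49° = 26.41, north 35 cos 49° = 22.96
Net displacement: 33.24 east, 21.39 north. Direction back to start is (-33.24, -21.39): bearing = atan2(-33.24, -21.39) mod 360° = 237.24° ≈ 237°.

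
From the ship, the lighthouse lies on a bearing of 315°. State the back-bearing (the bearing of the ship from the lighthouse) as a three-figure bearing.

Back-bearing = 315° − 180° = 135°.

135°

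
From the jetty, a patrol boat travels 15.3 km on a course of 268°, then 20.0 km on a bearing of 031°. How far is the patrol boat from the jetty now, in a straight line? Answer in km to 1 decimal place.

Leg 1 (268°, 15.3 km): east 15.3 sin 268° = -15.29, north 15.3 cos 268° = -0.53
Leg 2 (031°, 20.0 km): east 20.0 sin 31° = 10.30, north 20.0 cos 31° = 17.14
Net: -4.99 east, 16.61 north. Distance = √((-4.99)² + (16.61)²) = 17.343 km.

17.3 km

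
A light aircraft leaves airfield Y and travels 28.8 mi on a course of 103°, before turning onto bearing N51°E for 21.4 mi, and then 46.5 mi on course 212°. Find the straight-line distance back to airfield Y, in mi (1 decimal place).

38.1 mi

Leg 1 (103°, 28.8 mi): east 28.8 sin 103° = 28.06, north 28.8 cos 103° = -6.48
Leg 2 (N51°E, 21.4 mi): east 21.4 sin 51° = 16.63, north 21.4 cos 51° = 13.47
Leg 3 (212°, 46.5 mi): east 46.5 sin 212° = -24.64, north 46.5 cos 212° = -39.43
Net: 20.05 east, -32.45 north. Distance = √((20.05)² + (-32.45)²) = 38.141 mi.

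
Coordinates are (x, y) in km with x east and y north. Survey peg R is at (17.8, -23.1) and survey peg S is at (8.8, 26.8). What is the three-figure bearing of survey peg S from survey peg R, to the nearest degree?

350°

Δeast = 8.8 − 17.8 = -9.00; Δnorth = 26.8 − -23.1 = 49.90.
Bearing = atan2(Δeast, Δnorth) mod 360° = 349.78° ≈ 350°.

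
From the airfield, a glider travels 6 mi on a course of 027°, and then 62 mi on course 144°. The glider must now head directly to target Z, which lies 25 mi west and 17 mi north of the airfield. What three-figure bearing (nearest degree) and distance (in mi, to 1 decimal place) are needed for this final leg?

Leg 1 (027°, 6 mi): east 6 sin 27° = 2.72, north 6 cos 27° = 5.35
Leg 2 (144°, 62 mi): east 62 sin 144° = 36.44, north 62 cos 144° = -50.16
Current position: (39.17, -44.81). Target: (-25, 17). Remaining: Δeast = -64.17, Δnorth = 61.81.
Bearing = atan2(-64.17, 61.81) mod 360° = 313.93°; distance = √((-64.17)² + (61.81)²) = 89.097 mi.

314°, 89.1 mi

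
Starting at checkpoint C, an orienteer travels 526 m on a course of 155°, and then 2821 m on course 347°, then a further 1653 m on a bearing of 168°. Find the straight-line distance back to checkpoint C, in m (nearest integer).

Leg 1 (155°, 526 m): east 526 sin 155° = 222.30, north 526 cos 155° = -476.72
Leg 2 (347°, 2821 m): east 2821 sin 347° = -634.59, north 2821 cos 347° = 2748.70
Leg 3 (168°, 1653 m): east 1653 sin 168° = 343.68, north 1653 cos 168° = -1616.88
Net: -68.61 east, 655.10 north. Distance = √((-68.61)² + (655.10)²) = 658.685 m.

659 m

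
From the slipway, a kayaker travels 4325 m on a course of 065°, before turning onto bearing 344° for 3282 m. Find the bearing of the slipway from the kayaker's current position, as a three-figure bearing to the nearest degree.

Leg 1 (065°, 4325 m): east 4325 sin 65° = 3919.78, north 4325 cos 65° = 1827.82
Leg 2 (344°, 3282 m): east 3282 sin 344° = -904.64, north 3282 cos 344° = 3154.86
Net displacement: 3015.14 east, 4982.68 north. Direction back to start is (-3015.14, -4982.68): bearing = atan2(-3015.14, -4982.68) mod 360° = 211.18° ≈ 211°.

211°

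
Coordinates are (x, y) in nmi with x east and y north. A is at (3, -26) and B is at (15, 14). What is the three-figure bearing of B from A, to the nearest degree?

Δeast = 15 − 3 = 12.00; Δnorth = 14 − -26 = 40.00.
Bearing = atan2(Δeast, Δnorth) mod 360° = 16.70° ≈ 017°.

017°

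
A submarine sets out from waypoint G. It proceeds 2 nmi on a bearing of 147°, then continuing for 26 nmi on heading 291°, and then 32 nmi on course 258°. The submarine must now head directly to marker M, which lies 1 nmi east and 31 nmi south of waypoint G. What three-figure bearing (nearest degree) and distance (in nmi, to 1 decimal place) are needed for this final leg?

Leg 1 (147°, 2 nmi): east 2 sin 147° = 1.09, north 2 cos 147° = -1.68
Leg 2 (291°, 26 nmi): east 26 sin 291° = -24.27, north 26 cos 291° = 9.32
Leg 3 (258°, 32 nmi): east 32 sin 258° = -31.30, north 32 cos 258° = -6.65
Current position: (-54.48, 0.99). Target: (1, -31). Remaining: Δeast = 55.48, Δnorth = -31.99.
Bearing = atan2(55.48, -31.99) mod 360° = 119.96°; distance = √((55.48)² + (-31.99)²) = 64.045 nmi.

120°, 64.0 nmi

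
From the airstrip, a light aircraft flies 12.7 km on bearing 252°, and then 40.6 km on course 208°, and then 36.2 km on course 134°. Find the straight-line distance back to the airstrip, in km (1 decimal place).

Leg 1 (252°, 12.7 km): east 12.7 sin 252° = -12.08, north 12.7 cos 252° = -3.92
Leg 2 (208°, 40.6 km): east 40.6 sin 208° = -19.06, north 40.6 cos 208° = -35.85
Leg 3 (134°, 36.2 km): east 36.2 sin 134° = 26.04, north 36.2 cos 134° = -25.15
Net: -5.10 east, -64.92 north. Distance = √((-5.10)² + (-64.92)²) = 65.119 km.

65.1 km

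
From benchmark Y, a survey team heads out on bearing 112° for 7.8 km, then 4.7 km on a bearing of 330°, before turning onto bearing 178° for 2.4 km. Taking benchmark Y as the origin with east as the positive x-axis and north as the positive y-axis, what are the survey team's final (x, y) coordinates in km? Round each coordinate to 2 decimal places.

(4.97, -1.25)

Leg 1 (112°, 7.8 km): east 7.8 sin 112° = 7.23, north 7.8 cos 112° = -2.92
Leg 2 (330°, 4.7 km): east 4.7 sin 330° = -2.35, north 4.7 cos 330° = 4.07
Leg 3 (178°, 2.4 km): east 2.4 sin 178° = 0.08, north 2.4 cos 178° = -2.40
Summing: 4.97 km east, -1.25 km north → (4.97, -1.25).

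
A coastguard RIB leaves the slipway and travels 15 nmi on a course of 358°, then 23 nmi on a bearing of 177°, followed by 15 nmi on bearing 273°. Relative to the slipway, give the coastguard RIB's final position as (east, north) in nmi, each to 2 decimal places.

Leg 1 (358°, 15 nmi): east 15 sin 358° = -0.52, north 15 cos 358° = 14.99
Leg 2 (177°, 23 nmi): east 23 sin 177° = 1.20, north 23 cos 177° = -22.97
Leg 3 (273°, 15 nmi): east 15 sin 273° = -14.98, north 15 cos 273° = 0.79
Summing: -14.30 nmi east, -7.19 nmi north → (-14.30, -7.19).

(-14.30, -7.19)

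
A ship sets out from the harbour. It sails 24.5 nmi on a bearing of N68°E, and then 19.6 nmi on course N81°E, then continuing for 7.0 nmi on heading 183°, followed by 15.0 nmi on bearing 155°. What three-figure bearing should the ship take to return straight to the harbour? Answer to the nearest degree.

Leg 1 (N68°E, 24.5 nmi): east 24.5 sin 68° = 22.72, north 24.5 cos 68° = 9.18
Leg 2 (N81°E, 19.6 nmi): east 19.6 sin 81° = 19.36, north 19.6 cos 81° = 3.07
Leg 3 (183°, 7.0 nmi): east 7.0 sin 183° = -0.37, north 7.0 cos 183° = -6.99
Leg 4 (155°, 15.0 nmi): east 15.0 sin 155° = 6.34, north 15.0 cos 155° = -13.59
Net displacement: 48.05 east, -8.34 north. Direction back to start is (-48.05, 8.34): bearing = atan2(-48.05, 8.34) mod 360° = 279.85° ≈ 280°.

280°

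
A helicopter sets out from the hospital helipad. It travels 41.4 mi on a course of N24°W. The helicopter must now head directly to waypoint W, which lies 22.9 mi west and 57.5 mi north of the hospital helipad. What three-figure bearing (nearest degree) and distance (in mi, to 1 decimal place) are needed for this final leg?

Leg 1 (N24°W, 41.4 mi): east 41.4 sin 336° = -16.84, north 41.4 cos 336° = 37.82
Current position: (-16.84, 37.82). Target: (-22.9, 57.5). Remaining: Δeast = -6.06, Δnorth = 19.68.
Bearing = atan2(-6.06, 19.68) mod 360° = 342.88°; distance = √((-6.06)² + (19.68)²) = 20.591 mi.

343°, 20.6 mi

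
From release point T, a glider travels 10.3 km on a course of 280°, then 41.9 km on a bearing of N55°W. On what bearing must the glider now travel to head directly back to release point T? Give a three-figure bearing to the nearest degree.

120°

Leg 1 (280°, 10.3 km): east 10.3 sin 280° = -10.14, north 10.3 cos 280° = 1.79
Leg 2 (N55°W, 41.9 km): east 41.9 sin 305° = -34.32, north 41.9 cos 305° = 24.03
Net displacement: -44.47 east, 25.82 north. Direction back to start is (44.47, -25.82): bearing = atan2(44.47, -25.82) mod 360° = 120.14° ≈ 120°.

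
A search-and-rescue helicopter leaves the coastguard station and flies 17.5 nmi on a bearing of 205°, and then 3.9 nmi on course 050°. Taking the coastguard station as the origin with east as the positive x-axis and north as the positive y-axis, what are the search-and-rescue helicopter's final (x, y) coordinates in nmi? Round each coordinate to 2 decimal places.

Leg 1 (205°, 17.5 nmi): east 17.5 sin 205° = -7.40, north 17.5 cos 205° = -15.86
Leg 2 (050°, 3.9 nmi): east 3.9 sin 50° = 2.99, north 3.9 cos 50° = 2.51
Summing: -4.41 nmi east, -13.35 nmi north → (-4.41, -13.35).

(-4.41, -13.35)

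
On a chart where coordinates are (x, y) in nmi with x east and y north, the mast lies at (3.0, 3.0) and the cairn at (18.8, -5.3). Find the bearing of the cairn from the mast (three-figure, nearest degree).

Δeast = 18.8 − 3.0 = 15.80; Δnorth = -5.3 − 3.0 = -8.30.
Bearing = atan2(Δeast, Δnorth) mod 360° = 117.71° ≈ 118°.

118°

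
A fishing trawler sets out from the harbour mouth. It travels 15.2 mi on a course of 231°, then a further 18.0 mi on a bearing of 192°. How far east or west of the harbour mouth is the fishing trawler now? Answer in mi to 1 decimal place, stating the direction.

15.6 mi west

Leg 1 (231°, 15.2 mi): east 15.2 sin 231° = -11.81, north 15.2 cos 231° = -9.57
Leg 2 (192°, 18.0 mi): east 18.0 sin 192° = -3.74, north 18.0 cos 192° = -17.61
Net east component: -15.56 mi.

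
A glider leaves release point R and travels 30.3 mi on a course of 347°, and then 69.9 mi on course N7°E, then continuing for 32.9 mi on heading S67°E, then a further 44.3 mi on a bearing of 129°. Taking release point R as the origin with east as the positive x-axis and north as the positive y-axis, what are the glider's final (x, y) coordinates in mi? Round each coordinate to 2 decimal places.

(66.41, 58.17)

Leg 1 (347°, 30.3 mi): east 30.3 sin 347° = -6.82, north 30.3 cos 347° = 29.52
Leg 2 (N7°E, 69.9 mi): east 69.9 sin 7° = 8.52, north 69.9 cos 7° = 69.38
Leg 3 (S67°E, 32.9 mi): east 32.9 sin 113° = 30.28, north 32.9 cos 113° = -12.86
Leg 4 (129°, 44.3 mi): east 44.3 sin 129° = 34.43, north 44.3 cos 129° = -27.88
Summing: 66.41 mi east, 58.17 mi north → (66.41, 58.17).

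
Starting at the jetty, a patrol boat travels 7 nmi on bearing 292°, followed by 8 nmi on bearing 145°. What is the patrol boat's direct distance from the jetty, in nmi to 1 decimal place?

Leg 1 (292°, 7 nmi): east 7 sin 292° = -6.49, north 7 cos 292° = 2.62
Leg 2 (145°, 8 nmi): east 8 sin 145° = 4.59, north 8 cos 145° = -6.55
Net: -1.90 east, -3.93 north. Distance = √((-1.90)² + (-3.93)²) = 4.367 nmi.

4.4 nmi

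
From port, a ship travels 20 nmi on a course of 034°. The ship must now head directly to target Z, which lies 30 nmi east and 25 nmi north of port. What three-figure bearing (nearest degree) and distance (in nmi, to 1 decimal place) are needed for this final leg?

Leg 1 (034°, 20 nmi): east 20 sin 34° = 11.18, north 20 cos 34° = 16.58
Current position: (11.18, 16.58). Target: (30, 25). Remaining: Δeast = 18.82, Δnorth = 8.42.
Bearing = atan2(18.82, 8.42) mod 360° = 65.89°; distance = √((18.82)² + (8.42)²) = 20.614 nmi.

066°, 20.6 nmi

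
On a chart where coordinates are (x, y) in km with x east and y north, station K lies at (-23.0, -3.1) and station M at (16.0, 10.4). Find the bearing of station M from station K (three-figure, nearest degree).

Δeast = 16.0 − -23.0 = 39.00; Δnorth = 10.4 − -3.1 = 13.50.
Bearing = atan2(Δeast, Δnorth) mod 360° = 70.91° ≈ 071°.

071°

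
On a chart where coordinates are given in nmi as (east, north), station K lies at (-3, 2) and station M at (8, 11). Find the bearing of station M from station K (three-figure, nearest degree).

051°

Δeast = 8 − -3 = 11.00; Δnorth = 11 − 2 = 9.00.
Bearing = atan2(Δeast, Δnorth) mod 360° = 50.71° ≈ 051°.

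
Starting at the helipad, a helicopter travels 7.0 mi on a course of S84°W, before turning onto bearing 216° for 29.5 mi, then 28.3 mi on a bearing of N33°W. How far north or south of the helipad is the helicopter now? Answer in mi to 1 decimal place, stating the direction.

Leg 1 (S84°W, 7.0 mi): east 7.0 sin 264° = -6.96, north 7.0 cos 264° = -0.73
Leg 2 (216°, 29.5 mi): east 29.5 sin 216° = -17.34, north 29.5 cos 216° = -23.87
Leg 3 (N33°W, 28.3 mi): east 28.3 sin 327° = -15.41, north 28.3 cos 327° = 23.73
Net north component: -0.86 mi.

0.9 mi south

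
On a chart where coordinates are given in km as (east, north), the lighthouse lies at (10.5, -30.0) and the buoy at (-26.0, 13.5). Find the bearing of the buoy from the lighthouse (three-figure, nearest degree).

320°

Δeast = -26.0 − 10.5 = -36.50; Δnorth = 13.5 − -30.0 = 43.50.
Bearing = atan2(Δeast, Δnorth) mod 360° = 320.00° ≈ 320°.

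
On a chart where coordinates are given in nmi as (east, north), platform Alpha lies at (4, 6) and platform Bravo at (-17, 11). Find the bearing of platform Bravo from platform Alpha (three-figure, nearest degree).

Δeast = -17 − 4 = -21.00; Δnorth = 11 − 6 = 5.00.
Bearing = atan2(Δeast, Δnorth) mod 360° = 283.39° ≈ 283°.

283°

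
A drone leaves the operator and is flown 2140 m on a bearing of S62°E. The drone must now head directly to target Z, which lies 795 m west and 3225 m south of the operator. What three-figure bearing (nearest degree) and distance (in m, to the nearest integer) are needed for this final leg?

230°, 3484 m

Leg 1 (S62°E, 2140 m): east 2140 sin 118° = 1889.51, north 2140 cos 118° = -1004.67
Current position: (1889.51, -1004.67). Target: (-795, -3225). Remaining: Δeast = -2684.51, Δnorth = -2220.33.
Bearing = atan2(-2684.51, -2220.33) mod 360° = 230.41°; distance = √((-2684.51)² + (-2220.33)²) = 3483.741 m.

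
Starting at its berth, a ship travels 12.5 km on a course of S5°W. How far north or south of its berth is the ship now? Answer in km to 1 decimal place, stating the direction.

Leg 1 (S5°W, 12.5 km): east 12.5 sin 185° = -1.09, north 12.5 cos 185° = -12.45
Net north component: -12.45 km.

12.5 km south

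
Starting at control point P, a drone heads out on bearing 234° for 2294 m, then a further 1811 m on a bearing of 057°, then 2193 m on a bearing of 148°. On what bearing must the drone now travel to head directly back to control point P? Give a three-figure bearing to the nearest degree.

340°

Leg 1 (234°, 2294 m): east 2294 sin 234° = -1855.88, north 2294 cos 234° = -1348.38
Leg 2 (057°, 1811 m): east 1811 sin 57° = 1518.83, north 1811 cos 57° = 986.34
Leg 3 (148°, 2193 m): east 2193 sin 148° = 1162.11, north 2193 cos 148° = -1859.77
Net displacement: 825.06 east, -2221.81 north. Direction back to start is (-825.06, 2221.81): bearing = atan2(-825.06, 2221.81) mod 360° = 339.63° ≈ 340°.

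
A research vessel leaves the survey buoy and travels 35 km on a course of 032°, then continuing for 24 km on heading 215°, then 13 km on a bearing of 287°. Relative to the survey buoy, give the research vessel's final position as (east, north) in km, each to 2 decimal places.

(-7.65, 13.82)

Leg 1 (032°, 35 km): east 35 sin 32° = 18.55, north 35 cos 32° = 29.68
Leg 2 (215°, 24 km): east 24 sin 215° = -13.77, north 24 cos 215° = -19.66
Leg 3 (287°, 13 km): east 13 sin 287° = -12.43, north 13 cos 287° = 3.80
Summing: -7.65 km east, 13.82 km north → (-7.65, 13.82).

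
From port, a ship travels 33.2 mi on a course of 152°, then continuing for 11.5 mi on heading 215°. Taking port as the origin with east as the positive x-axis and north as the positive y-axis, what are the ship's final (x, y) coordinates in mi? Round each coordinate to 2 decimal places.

(8.99, -38.73)

Leg 1 (152°, 33.2 mi): east 33.2 sin 152° = 15.59, north 33.2 cos 152° = -29.31
Leg 2 (215°, 11.5 mi): east 11.5 sin 215° = -6.60, north 11.5 cos 215° = -9.42
Summing: 8.99 mi east, -38.73 mi north → (8.99, -38.73).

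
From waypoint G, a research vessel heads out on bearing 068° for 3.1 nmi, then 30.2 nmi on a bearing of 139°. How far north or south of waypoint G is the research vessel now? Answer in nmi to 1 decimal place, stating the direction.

Leg 1 (068°, 3.1 nmi): east 3.1 sin 68° = 2.87, north 3.1 cos 68° = 1.16
Leg 2 (139°, 30.2 nmi): east 30.2 sin 139° = 19.81, north 30.2 cos 139° = -22.79
Net north component: -21.63 nmi.

21.6 nmi south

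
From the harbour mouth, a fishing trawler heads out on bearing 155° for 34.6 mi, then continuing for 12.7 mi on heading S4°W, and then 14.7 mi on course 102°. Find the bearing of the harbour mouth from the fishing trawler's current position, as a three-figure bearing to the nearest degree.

Leg 1 (155°, 34.6 mi): east 34.6 sin 155° = 14.62, north 34.6 cos 155° = -31.36
Leg 2 (S4°W, 12.7 mi): east 12.7 sin 184° = -0.89, north 12.7 cos 184° = -12.67
Leg 3 (102°, 14.7 mi): east 14.7 sin 102° = 14.38, north 14.7 cos 102° = -3.06
Net displacement: 28.12 east, -47.08 north. Direction back to start is (-28.12, 47.08): bearing = atan2(-28.12, 47.08) mod 360° = 329.16° ≈ 329°.

329°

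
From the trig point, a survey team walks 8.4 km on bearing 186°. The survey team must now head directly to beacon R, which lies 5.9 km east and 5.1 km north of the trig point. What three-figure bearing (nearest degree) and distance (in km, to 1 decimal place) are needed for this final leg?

Leg 1 (186°, 8.4 km): east 8.4 sin 186° = -0.88, north 8.4 cos 186° = -8.35
Current position: (-0.88, -8.35). Target: (5.9, 5.1). Remaining: Δeast = 6.78, Δnorth = 13.45.
Bearing = atan2(6.78, 13.45) mod 360° = 26.74°; distance = √((6.78)² + (13.45)²) = 15.065 km.

027°, 15.1 km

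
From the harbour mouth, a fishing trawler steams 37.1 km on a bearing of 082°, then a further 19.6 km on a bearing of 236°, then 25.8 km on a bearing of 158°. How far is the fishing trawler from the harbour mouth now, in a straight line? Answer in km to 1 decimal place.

42.3 km

Leg 1 (082°, 37.1 km): east 37.1 sin 82° = 36.74, north 37.1 cos 82° = 5.16
Leg 2 (236°, 19.6 km): east 19.6 sin 236° = -16.25, north 19.6 cos 236° = -10.96
Leg 3 (158°, 25.8 km): east 25.8 sin 158° = 9.66, north 25.8 cos 158° = -23.92
Net: 30.15 east, -29.72 north. Distance = √((30.15)² + (-29.72)²) = 42.338 km.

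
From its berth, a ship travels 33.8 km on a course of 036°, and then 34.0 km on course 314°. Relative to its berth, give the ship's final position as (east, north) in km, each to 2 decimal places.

(-4.59, 50.96)

Leg 1 (036°, 33.8 km): east 33.8 sin 36° = 19.87, north 33.8 cos 36° = 27.34
Leg 2 (314°, 34.0 km): east 34.0 sin 314° = -24.46, north 34.0 cos 314° = 23.62
Summing: -4.59 km east, 50.96 km north → (-4.59, 50.96).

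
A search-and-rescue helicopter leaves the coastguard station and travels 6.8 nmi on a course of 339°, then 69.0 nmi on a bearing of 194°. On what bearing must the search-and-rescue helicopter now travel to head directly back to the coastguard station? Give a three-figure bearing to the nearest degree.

Leg 1 (339°, 6.8 nmi): east 6.8 sin 339° = -2.44, north 6.8 cos 339° = 6.35
Leg 2 (194°, 69.0 nmi): east 69.0 sin 194° = -16.69, north 69.0 cos 194° = -66.95
Net displacement: -19.13 east, -60.60 north. Direction back to start is (19.13, 60.60): bearing = atan2(19.13, 60.60) mod 360° = 17.52° ≈ 018°.

018°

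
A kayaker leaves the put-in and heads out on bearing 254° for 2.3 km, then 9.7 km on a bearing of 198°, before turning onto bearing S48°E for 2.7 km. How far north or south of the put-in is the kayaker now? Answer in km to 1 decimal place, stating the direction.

Leg 1 (254°, 2.3 km): east 2.3 sin 254° = -2.21, north 2.3 cos 254° = -0.63
Leg 2 (198°, 9.7 km): east 9.7 sin 198° = -3.00, north 9.7 cos 198° = -9.23
Leg 3 (S48°E, 2.7 km): east 2.7 sin 132° = 2.01, north 2.7 cos 132° = -1.81
Net north component: -11.67 km.

11.7 km south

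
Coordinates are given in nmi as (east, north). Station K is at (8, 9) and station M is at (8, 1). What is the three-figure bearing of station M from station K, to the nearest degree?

180°

Δeast = 8 − 8 = 0.00; Δnorth = 1 − 9 = -8.00.
Bearing = atan2(Δeast, Δnorth) mod 360° = 180.00° ≈ 180°.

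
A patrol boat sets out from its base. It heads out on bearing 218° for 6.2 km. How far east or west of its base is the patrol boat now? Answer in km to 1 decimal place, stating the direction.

3.8 km west

Leg 1 (218°, 6.2 km): east 6.2 sin 218° = -3.82, north 6.2 cos 218° = -4.89
Net east component: -3.82 km.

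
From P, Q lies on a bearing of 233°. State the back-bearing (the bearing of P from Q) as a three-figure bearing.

Back-bearing = 233° − 180° = 053°.

053°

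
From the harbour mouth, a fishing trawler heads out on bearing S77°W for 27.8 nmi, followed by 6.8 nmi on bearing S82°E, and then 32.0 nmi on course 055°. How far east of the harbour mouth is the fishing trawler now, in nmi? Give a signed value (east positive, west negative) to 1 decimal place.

Leg 1 (S77°W, 27.8 nmi): east 27.8 sin 257° = -27.09, north 27.8 cos 257° = -6.25
Leg 2 (S82°E, 6.8 nmi): east 6.8 sin 98° = 6.73, north 6.8 cos 98° = -0.95
Leg 3 (055°, 32.0 nmi): east 32.0 sin 55° = 26.21, north 32.0 cos 55° = 18.35
Net east component: 5.86 nmi.

5.9 nmi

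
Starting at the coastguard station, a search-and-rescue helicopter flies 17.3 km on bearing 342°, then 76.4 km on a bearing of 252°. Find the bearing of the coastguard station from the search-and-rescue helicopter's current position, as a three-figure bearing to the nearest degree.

Leg 1 (342°, 17.3 km): east 17.3 sin 342° = -5.35, north 17.3 cos 342° = 16.45
Leg 2 (252°, 76.4 km): east 76.4 sin 252° = -72.66, north 76.4 cos 252° = -23.61
Net displacement: -78.01 east, -7.16 north. Direction back to start is (78.01, 7.16): bearing = atan2(78.01, 7.16) mod 360° = 84.76° ≈ 085°.

085°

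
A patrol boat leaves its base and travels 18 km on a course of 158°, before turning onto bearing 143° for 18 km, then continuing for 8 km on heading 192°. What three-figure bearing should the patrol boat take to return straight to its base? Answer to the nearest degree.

Leg 1 (158°, 18 km): east 18 sin 158° = 6.74, north 18 cos 158° = -16.69
Leg 2 (143°, 18 km): east 18 sin 143° = 10.83, north 18 cos 143° = -14.38
Leg 3 (192°, 8 km): east 8 sin 192° = -1.66, north 8 cos 192° = -7.83
Net displacement: 15.91 east, -38.89 north. Direction back to start is (-15.91, 38.89): bearing = atan2(-15.91, 38.89) mod 360° = 337.75° ≈ 338°.

338°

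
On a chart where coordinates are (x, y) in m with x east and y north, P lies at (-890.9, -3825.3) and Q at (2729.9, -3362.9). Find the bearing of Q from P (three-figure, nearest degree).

Δeast = 2729.9 − -890.9 = 3620.80; Δnorth = -3362.9 − -3825.3 = 462.40.
Bearing = atan2(Δeast, Δnorth) mod 360° = 82.72° ≈ 083°.

083°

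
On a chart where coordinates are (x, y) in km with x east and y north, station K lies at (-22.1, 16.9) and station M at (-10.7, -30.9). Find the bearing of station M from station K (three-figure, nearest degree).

167°

Δeast = -10.7 − -22.1 = 11.40; Δnorth = -30.9 − 16.9 = -47.80.
Bearing = atan2(Δeast, Δnorth) mod 360° = 166.59° ≈ 167°.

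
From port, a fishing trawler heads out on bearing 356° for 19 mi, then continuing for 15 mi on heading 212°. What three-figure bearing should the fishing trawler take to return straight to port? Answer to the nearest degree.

Leg 1 (356°, 19 mi): east 19 sin 356° = -1.33, north 19 cos 356° = 18.95
Leg 2 (212°, 15 mi): east 15 sin 212° = -7.95, north 15 cos 212° = -12.72
Net displacement: -9.27 east, 6.23 north. Direction back to start is (9.27, -6.23): bearing = atan2(9.27, -6.23) mod 360° = 123.90° ≈ 124°.

124°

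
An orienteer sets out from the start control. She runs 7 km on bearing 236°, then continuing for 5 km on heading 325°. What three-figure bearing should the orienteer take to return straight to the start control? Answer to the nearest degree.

Leg 1 (236°, 7 km): east 7 sin 236° = -5.80, north 7 cos 236° = -3.91
Leg 2 (325°, 5 km): east 5 sin 325° = -2.87, north 5 cos 325° = 4.10
Net displacement: -8.67 east, 0.18 north. Direction back to start is (8.67, -0.18): bearing = atan2(8.67, -0.18) mod 360° = 91.20° ≈ 091°.

091°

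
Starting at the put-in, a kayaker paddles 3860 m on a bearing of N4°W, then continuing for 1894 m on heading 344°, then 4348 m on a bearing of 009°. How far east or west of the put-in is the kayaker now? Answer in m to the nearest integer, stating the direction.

Leg 1 (N4°W, 3860 m): east 3860 sin 356° = -269.26, north 3860 cos 356° = 3850.60
Leg 2 (344°, 1894 m): east 1894 sin 344° = -522.06, north 1894 cos 344° = 1820.63
Leg 3 (009°, 4348 m): east 4348 sin 9° = 680.18, north 4348 cos 9° = 4294.47
Net east component: -111.14 m.

111 m west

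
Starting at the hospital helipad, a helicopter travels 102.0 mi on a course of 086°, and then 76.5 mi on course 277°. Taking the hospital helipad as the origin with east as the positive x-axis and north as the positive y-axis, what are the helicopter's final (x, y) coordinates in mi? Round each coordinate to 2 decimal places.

Leg 1 (086°, 102.0 mi): east 102.0 sin 86° = 101.75, north 102.0 cos 86° = 7.12
Leg 2 (277°, 76.5 mi): east 76.5 sin 277° = -75.93, north 76.5 cos 277° = 9.32
Summing: 25.82 mi east, 16.44 mi north → (25.82, 16.44).

(25.82, 16.44)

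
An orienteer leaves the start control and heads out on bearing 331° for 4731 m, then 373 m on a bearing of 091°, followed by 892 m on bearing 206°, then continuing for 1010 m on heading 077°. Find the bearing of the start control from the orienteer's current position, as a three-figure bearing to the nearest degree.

160°

Leg 1 (331°, 4731 m): east 4731 sin 331° = -2293.63, north 4731 cos 331° = 4137.83
Leg 2 (091°, 373 m): east 373 sin 91° = 372.94, north 373 cos 91° = -6.51
Leg 3 (206°, 892 m): east 892 sin 206° = -391.03, north 892 cos 206° = -801.72
Leg 4 (077°, 1010 m): east 1010 sin 77° = 984.11, north 1010 cos 77° = 227.20
Net displacement: -1327.60 east, 3556.79 north. Direction back to start is (1327.60, -3556.79): bearing = atan2(1327.60, -3556.79) mod 360° = 159.53° ≈ 160°.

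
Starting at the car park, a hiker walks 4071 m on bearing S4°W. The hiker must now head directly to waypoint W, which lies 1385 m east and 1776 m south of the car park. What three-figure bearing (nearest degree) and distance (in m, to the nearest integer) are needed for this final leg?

Leg 1 (S4°W, 4071 m): east 4071 sin 184° = -283.98, north 4071 cos 184° = -4061.08
Current position: (-283.98, -4061.08). Target: (1385, -1776). Remaining: Δeast = 1668.98, Δnorth = 2285.08.
Bearing = atan2(1668.98, 2285.08) mod 360° = 36.14°; distance = √((1668.98)² + (2285.08)²) = 2829.681 m.

036°, 2830 m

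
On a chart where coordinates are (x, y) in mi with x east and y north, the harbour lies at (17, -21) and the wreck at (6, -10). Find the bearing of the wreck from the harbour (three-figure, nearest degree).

Δeast = 6 − 17 = -11.00; Δnorth = -10 − -21 = 11.00.
Bearing = atan2(Δeast, Δnorth) mod 360° = 315.00° ≈ 315°.

315°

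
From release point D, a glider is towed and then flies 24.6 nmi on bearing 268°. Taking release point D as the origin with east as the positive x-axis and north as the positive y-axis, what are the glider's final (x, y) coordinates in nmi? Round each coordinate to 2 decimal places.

(-24.59, -0.86)

Leg 1 (268°, 24.6 nmi): east 24.6 sin 268° = -24.59, north 24.6 cos 268° = -0.86
Summing: -24.59 nmi east, -0.86 nmi north → (-24.59, -0.86).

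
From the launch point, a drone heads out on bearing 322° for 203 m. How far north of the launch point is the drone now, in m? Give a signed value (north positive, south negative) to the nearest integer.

Leg 1 (322°, 203 m): east 203 sin 322° = -124.98, north 203 cos 322° = 159.97
Net north component: 159.97 m.

160 m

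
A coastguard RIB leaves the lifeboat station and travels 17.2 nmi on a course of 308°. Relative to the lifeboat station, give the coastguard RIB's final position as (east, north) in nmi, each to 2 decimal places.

Leg 1 (308°, 17.2 nmi): east 17.2 sin 308° = -13.55, north 17.2 cos 308° = 10.59
Summing: -13.55 nmi east, 10.59 nmi north → (-13.55, 10.59).

(-13.55, 10.59)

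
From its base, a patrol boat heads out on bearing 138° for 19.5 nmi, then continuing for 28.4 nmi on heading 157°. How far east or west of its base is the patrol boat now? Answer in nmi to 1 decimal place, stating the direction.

24.1 nmi east

Leg 1 (138°, 19.5 nmi): east 19.5 sin 138° = 13.05, north 19.5 cos 138° = -14.49
Leg 2 (157°, 28.4 nmi): east 28.4 sin 157° = 11.10, north 28.4 cos 157° = -26.14
Net east component: 24.14 nmi.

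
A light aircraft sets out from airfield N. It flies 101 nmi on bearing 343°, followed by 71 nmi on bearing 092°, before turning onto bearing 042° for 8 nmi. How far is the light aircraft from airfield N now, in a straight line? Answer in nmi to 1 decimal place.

Leg 1 (343°, 101 nmi): east 101 sin 343° = -29.53, north 101 cos 343° = 96.59
Leg 2 (092°, 71 nmi): east 71 sin 92° = 70.96, north 71 cos 92° = -2.48
Leg 3 (042°, 8 nmi): east 8 sin 42° = 5.35, north 8 cos 42° = 5.95
Net: 46.78 east, 100.05 north. Distance = √((46.78)² + (100.05)²) = 110.450 nmi.

110.5 nmi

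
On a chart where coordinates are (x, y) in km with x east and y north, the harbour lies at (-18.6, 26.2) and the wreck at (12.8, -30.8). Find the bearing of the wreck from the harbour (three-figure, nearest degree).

151°

Δeast = 12.8 − -18.6 = 31.40; Δnorth = -30.8 − 26.2 = -57.00.
Bearing = atan2(Δeast, Δnorth) mod 360° = 151.15° ≈ 151°.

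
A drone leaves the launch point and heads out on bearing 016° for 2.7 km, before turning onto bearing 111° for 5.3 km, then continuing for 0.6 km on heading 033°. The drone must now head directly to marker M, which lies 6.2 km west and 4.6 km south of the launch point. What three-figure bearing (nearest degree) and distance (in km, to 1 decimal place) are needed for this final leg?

245°, 13.5 km

Leg 1 (016°, 2.7 km): east 2.7 sin 16° = 0.74, north 2.7 cos 16° = 2.60
Leg 2 (111°, 5.3 km): east 5.3 sin 111° = 4.95, north 5.3 cos 111° = -1.90
Leg 3 (033°, 0.6 km): east 0.6 sin 33° = 0.33, north 0.6 cos 33° = 0.50
Current position: (6.02, 1.20). Target: (-6.2, -4.6). Remaining: Δeast = -12.22, Δnorth = -5.80.
Bearing = atan2(-12.22, -5.80) mod 360° = 244.61°; distance = √((-12.22)² + (-5.80)²) = 13.525 km.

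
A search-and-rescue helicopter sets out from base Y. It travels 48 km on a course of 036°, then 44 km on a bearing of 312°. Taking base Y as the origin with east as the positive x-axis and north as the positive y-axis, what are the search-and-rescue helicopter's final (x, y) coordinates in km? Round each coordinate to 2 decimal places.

Leg 1 (036°, 48 km): east 48 sin 36° = 28.21, north 48 cos 36° = 38.83
Leg 2 (312°, 44 km): east 44 sin 312° = -32.70, north 44 cos 312° = 29.44
Summing: -4.48 km east, 68.27 km north → (-4.48, 68.27).

(-4.48, 68.27)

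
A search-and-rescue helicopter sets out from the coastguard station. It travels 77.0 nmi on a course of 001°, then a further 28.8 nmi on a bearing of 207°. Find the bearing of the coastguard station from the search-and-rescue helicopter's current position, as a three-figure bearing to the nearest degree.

167°

Leg 1 (001°, 77.0 nmi): east 77.0 sin 1° = 1.34, north 77.0 cos 1° = 76.99
Leg 2 (207°, 28.8 nmi): east 28.8 sin 207° = -13.07, north 28.8 cos 207° = -25.66
Net displacement: -11.73 east, 51.33 north. Direction back to start is (11.73, -51.33): bearing = atan2(11.73, -51.33) mod 360° = 167.13° ≈ 167°.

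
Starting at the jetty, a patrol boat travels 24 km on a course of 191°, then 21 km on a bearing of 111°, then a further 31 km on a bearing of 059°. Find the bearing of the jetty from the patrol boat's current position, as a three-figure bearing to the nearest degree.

Leg 1 (191°, 24 km): east 24 sin 191° = -4.58, north 24 cos 191° = -23.56
Leg 2 (111°, 21 km): east 21 sin 111° = 19.61, north 21 cos 111° = -7.53
Leg 3 (059°, 31 km): east 31 sin 59° = 26.57, north 31 cos 59° = 15.97
Net displacement: 41.60 east, -15.12 north. Direction back to start is (-41.60, 15.12): bearing = atan2(-41.60, 15.12) mod 360° = 289.97° ≈ 290°.

290°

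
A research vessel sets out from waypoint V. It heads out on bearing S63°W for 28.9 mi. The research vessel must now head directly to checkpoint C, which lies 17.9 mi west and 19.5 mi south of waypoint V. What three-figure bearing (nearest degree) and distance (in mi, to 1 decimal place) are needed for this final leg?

Leg 1 (S63°W, 28.9 mi): east 28.9 sin 243° = -25.75, north 28.9 cos 243° = -13.12
Current position: (-25.75, -13.12). Target: (-17.9, -19.5). Remaining: Δeast = 7.85, Δnorth = -6.38.
Bearing = atan2(7.85, -6.38) mod 360° = 129.10°; distance = √((7.85)² + (-6.38)²) = 10.116 mi.

129°, 10.1 mi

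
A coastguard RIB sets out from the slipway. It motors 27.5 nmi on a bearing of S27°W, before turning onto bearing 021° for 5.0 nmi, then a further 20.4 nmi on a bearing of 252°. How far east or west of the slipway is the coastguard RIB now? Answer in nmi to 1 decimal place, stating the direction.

Leg 1 (S27°W, 27.5 nmi): east 27.5 sin 207° = -12.48, north 27.5 cos 207° = -24.50
Leg 2 (021°, 5.0 nmi): east 5.0 sin 21° = 1.79, north 5.0 cos 21° = 4.67
Leg 3 (252°, 20.4 nmi): east 20.4 sin 252° = -19.40, north 20.4 cos 252° = -6.30
Net east component: -30.09 nmi.

30.1 nmi west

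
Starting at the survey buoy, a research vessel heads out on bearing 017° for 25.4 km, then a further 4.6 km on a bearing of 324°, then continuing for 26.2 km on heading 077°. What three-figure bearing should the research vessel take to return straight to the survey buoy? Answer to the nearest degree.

222°

Leg 1 (017°, 25.4 km): east 25.4 sin 17° = 7.43, north 25.4 cos 17° = 24.29
Leg 2 (324°, 4.6 km): east 4.6 sin 324° = -2.70, north 4.6 cos 324° = 3.72
Leg 3 (077°, 26.2 km): east 26.2 sin 77° = 25.53, north 26.2 cos 77° = 5.89
Net displacement: 30.25 east, 33.91 north. Direction back to start is (-30.25, -33.91): bearing = atan2(-30.25, -33.91) mod 360° = 221.74° ≈ 222°.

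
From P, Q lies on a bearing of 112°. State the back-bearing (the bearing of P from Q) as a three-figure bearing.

Back-bearing = 112° + 180° = 292°.

292°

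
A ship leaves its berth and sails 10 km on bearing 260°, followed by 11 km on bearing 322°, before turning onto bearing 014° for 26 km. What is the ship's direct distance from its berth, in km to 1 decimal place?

Leg 1 (260°, 10 km): east 10 sin 260° = -9.85, north 10 cos 260° = -1.74
Leg 2 (322°, 11 km): east 11 sin 322° = -6.77, north 11 cos 322° = 8.67
Leg 3 (014°, 26 km): east 26 sin 14° = 6.29, north 26 cos 14° = 25.23
Net: -10.33 east, 32.16 north. Distance = √((-10.33)² + (32.16)²) = 33.778 km.

33.8 km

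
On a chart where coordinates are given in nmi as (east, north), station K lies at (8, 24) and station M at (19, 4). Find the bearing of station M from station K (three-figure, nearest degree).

151°

Δeast = 19 − 8 = 11.00; Δnorth = 4 − 24 = -20.00.
Bearing = atan2(Δeast, Δnorth) mod 360° = 151.19° ≈ 151°.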